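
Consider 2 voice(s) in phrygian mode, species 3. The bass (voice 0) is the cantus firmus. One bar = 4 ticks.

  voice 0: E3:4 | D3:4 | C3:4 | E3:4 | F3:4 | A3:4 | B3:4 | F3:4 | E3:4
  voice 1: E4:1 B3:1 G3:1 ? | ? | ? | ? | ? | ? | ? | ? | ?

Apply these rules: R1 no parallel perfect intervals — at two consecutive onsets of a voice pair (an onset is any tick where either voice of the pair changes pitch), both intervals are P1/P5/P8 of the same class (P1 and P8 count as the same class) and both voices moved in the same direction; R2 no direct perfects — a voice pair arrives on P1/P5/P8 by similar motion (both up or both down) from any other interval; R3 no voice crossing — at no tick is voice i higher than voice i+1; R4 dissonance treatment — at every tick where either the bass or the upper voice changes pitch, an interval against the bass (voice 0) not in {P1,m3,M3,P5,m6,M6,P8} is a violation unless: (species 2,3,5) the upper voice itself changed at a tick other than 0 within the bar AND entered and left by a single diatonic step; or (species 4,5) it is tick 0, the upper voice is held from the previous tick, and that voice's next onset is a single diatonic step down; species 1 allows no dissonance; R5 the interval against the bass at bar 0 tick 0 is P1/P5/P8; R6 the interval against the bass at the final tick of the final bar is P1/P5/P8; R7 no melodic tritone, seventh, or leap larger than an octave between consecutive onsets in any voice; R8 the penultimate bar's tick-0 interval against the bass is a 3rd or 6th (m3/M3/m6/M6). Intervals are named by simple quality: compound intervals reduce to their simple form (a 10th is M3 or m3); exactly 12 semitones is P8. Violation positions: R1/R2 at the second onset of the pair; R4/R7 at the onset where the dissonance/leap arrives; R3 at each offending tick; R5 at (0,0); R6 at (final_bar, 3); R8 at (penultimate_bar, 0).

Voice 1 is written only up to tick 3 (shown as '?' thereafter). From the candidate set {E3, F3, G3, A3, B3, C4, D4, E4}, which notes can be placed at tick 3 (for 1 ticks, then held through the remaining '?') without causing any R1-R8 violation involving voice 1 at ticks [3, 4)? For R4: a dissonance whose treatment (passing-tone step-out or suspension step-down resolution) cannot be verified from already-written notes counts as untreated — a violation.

E3: legal
F3: violates R4
G3: legal
A3: violates R4
B3: legal
C4: legal
D4: violates R4
E4: legal

{B3, C4, E3, E4, G3}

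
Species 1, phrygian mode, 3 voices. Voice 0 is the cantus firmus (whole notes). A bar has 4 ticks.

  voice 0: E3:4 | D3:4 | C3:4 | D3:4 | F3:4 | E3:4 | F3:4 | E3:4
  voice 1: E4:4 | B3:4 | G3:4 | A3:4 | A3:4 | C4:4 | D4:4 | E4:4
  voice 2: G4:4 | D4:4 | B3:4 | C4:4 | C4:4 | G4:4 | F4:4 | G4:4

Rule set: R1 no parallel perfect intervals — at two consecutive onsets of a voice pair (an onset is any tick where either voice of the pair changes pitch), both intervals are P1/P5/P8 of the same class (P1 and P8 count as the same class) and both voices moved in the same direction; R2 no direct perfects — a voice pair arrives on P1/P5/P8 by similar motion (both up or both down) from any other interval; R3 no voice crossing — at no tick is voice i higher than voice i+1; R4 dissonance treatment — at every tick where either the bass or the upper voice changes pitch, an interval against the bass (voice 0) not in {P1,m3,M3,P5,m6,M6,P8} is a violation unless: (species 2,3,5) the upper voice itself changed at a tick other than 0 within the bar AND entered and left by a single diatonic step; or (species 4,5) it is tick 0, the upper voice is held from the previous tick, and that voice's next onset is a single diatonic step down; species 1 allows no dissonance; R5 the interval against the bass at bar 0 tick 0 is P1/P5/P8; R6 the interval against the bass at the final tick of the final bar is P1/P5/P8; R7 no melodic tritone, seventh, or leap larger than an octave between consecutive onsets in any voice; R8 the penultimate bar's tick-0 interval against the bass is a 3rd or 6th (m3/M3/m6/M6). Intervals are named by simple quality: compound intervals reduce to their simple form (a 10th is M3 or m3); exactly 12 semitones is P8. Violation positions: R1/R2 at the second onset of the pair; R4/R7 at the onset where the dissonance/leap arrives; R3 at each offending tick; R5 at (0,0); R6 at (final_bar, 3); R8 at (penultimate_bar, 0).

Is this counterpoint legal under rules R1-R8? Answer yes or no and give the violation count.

No (9 violations)

bar 0: v0=E3 v1=E4 v2=G4 (m3)
bar 1: v0=D3 v1=B3 v2=D4 (P8)
bar 2: v0=C3 v1=G3 v2=B3 (M7)
bar 3: v0=D3 v1=A3 v2=C4 (m7)
bar 4: v0=F3 v1=A3 v2=C4 (P5)
bar 5: v0=E3 v1=C4 v2=G4 (m3)
bar 6: v0=F3 v1=D4 v2=F4 (P8)
bar 7: v0=E3 v1=E4 v2=G4 (m3)
  R5 @ bar0.0: opens on m3
  R2 @ bar1.0: E3/G4 m3 -> D3/D4 P8 similar
  R2 @ bar2.0: D3/B3 M6 -> C3/G3 P5 similar
  R4 @ bar2.0: C3/B3 M7 untreated
  R1 @ bar3.0: C3/G3 P5 -> D3/A3 P5 similar
  R4 @ bar3.0: D3/C4 m7 untreated
  R2 @ bar5.0: A3/C4 m3 -> C4/G4 P5 similar
  R8 @ bar6.0: penult P8 not 3rd/6th
  R6 @ bar7.3: closes on m3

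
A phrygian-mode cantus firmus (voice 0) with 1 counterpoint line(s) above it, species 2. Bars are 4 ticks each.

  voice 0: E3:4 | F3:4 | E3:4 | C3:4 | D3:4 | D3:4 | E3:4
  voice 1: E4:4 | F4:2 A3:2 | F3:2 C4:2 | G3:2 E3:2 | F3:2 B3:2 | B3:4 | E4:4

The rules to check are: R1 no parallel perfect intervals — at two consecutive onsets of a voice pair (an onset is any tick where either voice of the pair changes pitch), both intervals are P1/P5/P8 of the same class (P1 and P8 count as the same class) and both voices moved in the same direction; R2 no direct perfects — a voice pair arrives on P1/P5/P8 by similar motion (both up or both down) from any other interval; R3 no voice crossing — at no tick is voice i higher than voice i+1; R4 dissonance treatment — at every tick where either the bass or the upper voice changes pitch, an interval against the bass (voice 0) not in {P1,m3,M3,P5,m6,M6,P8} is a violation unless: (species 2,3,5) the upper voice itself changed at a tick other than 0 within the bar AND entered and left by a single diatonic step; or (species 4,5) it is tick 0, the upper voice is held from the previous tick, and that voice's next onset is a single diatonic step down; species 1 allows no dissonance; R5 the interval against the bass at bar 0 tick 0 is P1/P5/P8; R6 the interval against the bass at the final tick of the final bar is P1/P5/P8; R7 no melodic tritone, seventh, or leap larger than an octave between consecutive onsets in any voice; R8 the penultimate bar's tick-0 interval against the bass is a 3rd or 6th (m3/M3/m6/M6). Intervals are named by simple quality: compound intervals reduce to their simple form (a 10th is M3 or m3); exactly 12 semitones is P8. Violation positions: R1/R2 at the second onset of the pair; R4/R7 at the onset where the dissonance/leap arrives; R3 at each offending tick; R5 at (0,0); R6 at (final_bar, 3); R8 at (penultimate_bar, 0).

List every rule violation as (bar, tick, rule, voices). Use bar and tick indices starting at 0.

bar 0: v0=E3 v1=E4 downbeat P8
bar 1: v0=F3 v1=F4 downbeat P8
bar 2: v0=E3 v1=F3 downbeat m2
bar 3: v0=C3 v1=G3 downbeat P5
bar 4: v0=D3 v1=F3 downbeat m3
bar 5: v0=D3 v1=B3 downbeat M6
bar 6: v0=E3 v1=E4 downbeat P8
  -> R1 @ bar 1 tick 0 v(0, 1): E3/E4 P8 -> F3/F4 P8 similar
  -> R4 @ bar 2 tick 0 v(0, 1): E3/F3 m2 untreated
  -> R2 @ bar 3 tick 0 v(0, 1): E3/C4 m6 -> C3/G3 P5 similar
  -> R7 @ bar 4 tick 2 v(1,): F3->B3 leap 6st
  -> R2 @ bar 6 tick 0 v(0, 1): D3/B3 M6 -> E3/E4 P8 similar

(1, 0, R1, (0, 1))
(2, 0, R4, (0, 1))
(3, 0, R2, (0, 1))
(4, 2, R7, (1,))
(6, 0, R2, (0, 1))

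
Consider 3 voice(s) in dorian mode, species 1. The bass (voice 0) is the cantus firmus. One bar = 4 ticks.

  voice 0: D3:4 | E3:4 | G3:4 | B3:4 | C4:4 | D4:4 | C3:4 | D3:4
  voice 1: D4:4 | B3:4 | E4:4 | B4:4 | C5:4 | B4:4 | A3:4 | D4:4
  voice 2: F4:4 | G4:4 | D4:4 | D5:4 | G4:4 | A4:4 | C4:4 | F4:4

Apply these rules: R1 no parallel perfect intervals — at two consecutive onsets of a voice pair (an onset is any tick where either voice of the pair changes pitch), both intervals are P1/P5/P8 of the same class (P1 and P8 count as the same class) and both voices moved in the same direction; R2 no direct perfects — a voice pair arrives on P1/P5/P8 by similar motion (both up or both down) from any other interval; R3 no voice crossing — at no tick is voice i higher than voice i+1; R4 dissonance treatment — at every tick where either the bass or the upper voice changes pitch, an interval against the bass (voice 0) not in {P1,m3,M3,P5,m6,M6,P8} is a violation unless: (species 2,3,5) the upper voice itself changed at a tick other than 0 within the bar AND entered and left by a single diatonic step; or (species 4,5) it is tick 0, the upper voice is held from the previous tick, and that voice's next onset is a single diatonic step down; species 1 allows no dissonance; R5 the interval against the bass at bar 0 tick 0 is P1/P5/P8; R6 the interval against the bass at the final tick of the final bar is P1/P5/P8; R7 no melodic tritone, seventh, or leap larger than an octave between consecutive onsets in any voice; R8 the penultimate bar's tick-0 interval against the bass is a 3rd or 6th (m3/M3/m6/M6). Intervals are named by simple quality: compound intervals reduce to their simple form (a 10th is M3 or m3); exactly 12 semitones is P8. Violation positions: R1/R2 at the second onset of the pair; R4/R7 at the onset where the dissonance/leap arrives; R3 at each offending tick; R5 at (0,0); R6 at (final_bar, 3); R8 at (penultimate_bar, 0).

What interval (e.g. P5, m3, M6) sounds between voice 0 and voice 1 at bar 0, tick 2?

P8

voice 0=D3 voice 1=D4 -> P8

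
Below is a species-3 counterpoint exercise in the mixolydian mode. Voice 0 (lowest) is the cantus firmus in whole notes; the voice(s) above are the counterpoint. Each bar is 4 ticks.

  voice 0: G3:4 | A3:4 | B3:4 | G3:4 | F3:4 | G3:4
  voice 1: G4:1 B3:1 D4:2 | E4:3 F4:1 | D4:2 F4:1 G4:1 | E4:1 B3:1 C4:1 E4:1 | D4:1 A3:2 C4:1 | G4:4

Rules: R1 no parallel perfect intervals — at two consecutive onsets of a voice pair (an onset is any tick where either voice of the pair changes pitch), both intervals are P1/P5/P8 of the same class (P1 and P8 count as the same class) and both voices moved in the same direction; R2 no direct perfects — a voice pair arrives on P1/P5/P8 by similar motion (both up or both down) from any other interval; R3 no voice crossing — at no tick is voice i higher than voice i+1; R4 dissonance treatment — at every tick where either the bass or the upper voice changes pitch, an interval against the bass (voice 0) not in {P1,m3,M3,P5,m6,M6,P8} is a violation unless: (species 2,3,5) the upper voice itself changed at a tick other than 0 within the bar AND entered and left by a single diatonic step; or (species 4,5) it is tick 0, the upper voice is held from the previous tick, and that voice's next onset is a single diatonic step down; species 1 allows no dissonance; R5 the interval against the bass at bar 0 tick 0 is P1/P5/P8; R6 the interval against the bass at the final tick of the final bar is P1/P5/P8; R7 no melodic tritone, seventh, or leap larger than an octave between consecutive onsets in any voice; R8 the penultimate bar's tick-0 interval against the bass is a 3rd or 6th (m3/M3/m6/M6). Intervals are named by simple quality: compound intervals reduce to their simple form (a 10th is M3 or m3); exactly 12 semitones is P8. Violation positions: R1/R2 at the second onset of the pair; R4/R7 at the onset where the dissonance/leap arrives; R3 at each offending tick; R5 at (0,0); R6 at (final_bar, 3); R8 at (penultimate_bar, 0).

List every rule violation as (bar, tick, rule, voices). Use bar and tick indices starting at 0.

bar 0: v0=G3 v1=G4 downbeat P8
bar 1: v0=A3 v1=E4 downbeat P5
bar 2: v0=B3 v1=D4 downbeat m3
bar 3: v0=G3 v1=E4 downbeat M6
bar 4: v0=F3 v1=D4 downbeat M6
bar 5: v0=G3 v1=G4 downbeat P8
  -> R1 @ bar 1 tick 0 v(0, 1): G3/D4 P5 -> A3/E4 P5 similar
  -> R4 @ bar 2 tick 2 v(0, 1): B3/F4 TT untreated
  -> R4 @ bar 3 tick 2 v(0, 1): G3/C4 P4 untreated
  -> R2 @ bar 5 tick 0 v(0, 1): F3/C4 P5 -> G3/G4 P8 similar

(1, 0, R1, (0, 1))
(2, 2, R4, (0, 1))
(3, 2, R4, (0, 1))
(5, 0, R2, (0, 1))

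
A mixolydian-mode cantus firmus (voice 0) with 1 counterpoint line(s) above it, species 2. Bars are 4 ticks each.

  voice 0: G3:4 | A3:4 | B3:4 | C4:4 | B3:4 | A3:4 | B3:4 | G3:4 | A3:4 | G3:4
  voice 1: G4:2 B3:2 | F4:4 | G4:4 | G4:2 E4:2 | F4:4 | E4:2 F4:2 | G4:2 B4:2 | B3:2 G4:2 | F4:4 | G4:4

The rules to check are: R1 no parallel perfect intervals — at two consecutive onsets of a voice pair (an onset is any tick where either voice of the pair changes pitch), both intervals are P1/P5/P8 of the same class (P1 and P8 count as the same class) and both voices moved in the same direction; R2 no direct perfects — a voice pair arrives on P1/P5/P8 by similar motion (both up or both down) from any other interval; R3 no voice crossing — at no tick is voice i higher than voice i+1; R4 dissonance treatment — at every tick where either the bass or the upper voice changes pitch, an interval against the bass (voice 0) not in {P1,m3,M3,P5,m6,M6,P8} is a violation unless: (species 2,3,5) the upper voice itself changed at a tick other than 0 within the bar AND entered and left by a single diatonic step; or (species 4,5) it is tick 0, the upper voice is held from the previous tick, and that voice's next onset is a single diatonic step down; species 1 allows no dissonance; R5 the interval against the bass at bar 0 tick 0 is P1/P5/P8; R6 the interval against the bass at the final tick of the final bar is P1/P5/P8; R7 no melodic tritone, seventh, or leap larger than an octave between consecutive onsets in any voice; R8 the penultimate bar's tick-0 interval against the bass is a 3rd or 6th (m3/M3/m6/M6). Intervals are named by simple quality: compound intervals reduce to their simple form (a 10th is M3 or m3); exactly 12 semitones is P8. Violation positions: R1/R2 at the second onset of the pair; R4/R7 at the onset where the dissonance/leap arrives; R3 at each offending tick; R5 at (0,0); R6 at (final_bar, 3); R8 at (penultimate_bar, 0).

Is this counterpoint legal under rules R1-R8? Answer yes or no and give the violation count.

No (3 violations)

bar 0: v0=G3 v1=G4 (P8)
bar 1: v0=A3 v1=F4 (m6)
bar 2: v0=B3 v1=G4 (m6)
bar 3: v0=C4 v1=G4 (P5)
bar 4: v0=B3 v1=F4 (TT)
bar 5: v0=A3 v1=E4 (P5)
bar 6: v0=B3 v1=G4 (m6)
bar 7: v0=G3 v1=B3 (M3)
bar 8: v0=A3 v1=F4 (m6)
bar 9: v0=G3 v1=G4 (P8)
  R7 @ bar1.0: B3->F4 leap 6st
  R4 @ bar4.0: B3/F4 TT untreated
  R2 @ bar5.0: B3/F4 TT -> A3/E4 P5 similar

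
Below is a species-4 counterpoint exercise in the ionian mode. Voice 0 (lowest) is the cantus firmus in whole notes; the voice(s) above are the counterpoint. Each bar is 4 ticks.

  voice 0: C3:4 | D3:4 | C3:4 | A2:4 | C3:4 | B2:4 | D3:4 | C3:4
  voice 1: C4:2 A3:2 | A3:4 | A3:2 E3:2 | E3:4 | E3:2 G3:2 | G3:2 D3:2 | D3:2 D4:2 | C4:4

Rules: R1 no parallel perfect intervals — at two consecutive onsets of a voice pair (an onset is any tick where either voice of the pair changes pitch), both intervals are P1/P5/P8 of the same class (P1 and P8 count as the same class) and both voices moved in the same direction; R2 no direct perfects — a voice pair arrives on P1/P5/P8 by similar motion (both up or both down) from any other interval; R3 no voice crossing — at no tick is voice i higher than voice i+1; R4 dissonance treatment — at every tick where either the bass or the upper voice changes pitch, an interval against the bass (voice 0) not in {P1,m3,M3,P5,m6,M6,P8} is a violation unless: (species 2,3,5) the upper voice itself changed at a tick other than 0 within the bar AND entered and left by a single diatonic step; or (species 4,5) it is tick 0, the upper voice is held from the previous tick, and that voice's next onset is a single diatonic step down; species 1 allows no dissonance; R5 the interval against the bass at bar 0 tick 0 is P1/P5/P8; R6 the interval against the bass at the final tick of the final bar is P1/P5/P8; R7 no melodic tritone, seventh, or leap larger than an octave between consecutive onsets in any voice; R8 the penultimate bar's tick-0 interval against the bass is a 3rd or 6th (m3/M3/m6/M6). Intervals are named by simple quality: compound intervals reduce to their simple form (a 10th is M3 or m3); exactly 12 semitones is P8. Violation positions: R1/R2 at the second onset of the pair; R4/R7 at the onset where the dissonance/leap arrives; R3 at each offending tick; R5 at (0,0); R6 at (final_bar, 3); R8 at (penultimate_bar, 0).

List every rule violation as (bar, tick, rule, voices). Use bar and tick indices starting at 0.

bar 0: v0=C3 v1=C4 downbeat P8
bar 1: v0=D3 v1=A3 downbeat P5
bar 2: v0=C3 v1=A3 downbeat M6
bar 3: v0=A2 v1=E3 downbeat P5
bar 4: v0=C3 v1=E3 downbeat M3
bar 5: v0=B2 v1=G3 downbeat m6
bar 6: v0=D3 v1=D3 downbeat P1
bar 7: v0=C3 v1=C4 downbeat P8
  -> R8 @ bar 6 tick 0 v(0, 1): penult P1 not 3rd/6th
  -> R1 @ bar 7 tick 0 v(0, 1): D3/D4 P8 -> C3/C4 P8 similar

(6, 0, R8, (0, 1))
(7, 0, R1, (0, 1))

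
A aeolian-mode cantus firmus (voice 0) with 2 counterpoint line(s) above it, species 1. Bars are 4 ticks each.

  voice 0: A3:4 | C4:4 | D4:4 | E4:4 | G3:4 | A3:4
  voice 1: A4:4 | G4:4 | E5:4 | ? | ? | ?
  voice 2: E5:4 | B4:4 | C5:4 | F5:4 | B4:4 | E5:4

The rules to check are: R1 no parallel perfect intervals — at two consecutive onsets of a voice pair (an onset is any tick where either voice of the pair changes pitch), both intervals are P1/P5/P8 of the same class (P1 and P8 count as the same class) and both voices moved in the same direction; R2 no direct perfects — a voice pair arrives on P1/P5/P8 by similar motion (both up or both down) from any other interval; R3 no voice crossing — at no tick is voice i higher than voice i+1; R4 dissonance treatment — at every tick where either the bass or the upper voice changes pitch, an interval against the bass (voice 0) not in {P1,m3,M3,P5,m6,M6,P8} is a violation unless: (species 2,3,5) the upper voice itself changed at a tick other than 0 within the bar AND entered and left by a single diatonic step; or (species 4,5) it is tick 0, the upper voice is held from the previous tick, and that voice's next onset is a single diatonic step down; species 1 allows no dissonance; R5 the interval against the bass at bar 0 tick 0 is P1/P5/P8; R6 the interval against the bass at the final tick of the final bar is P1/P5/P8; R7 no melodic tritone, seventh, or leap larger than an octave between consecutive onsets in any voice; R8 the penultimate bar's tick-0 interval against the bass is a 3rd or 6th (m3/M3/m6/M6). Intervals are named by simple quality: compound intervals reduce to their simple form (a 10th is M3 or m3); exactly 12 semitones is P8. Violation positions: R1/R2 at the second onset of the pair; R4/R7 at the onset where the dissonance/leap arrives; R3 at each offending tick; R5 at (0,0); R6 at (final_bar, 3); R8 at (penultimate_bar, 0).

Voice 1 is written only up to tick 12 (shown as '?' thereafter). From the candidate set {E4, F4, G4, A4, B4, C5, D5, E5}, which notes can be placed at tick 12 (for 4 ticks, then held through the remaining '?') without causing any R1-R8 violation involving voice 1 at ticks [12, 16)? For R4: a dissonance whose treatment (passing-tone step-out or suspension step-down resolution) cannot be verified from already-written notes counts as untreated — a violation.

{B4, C5, E4, E5, G4}

E4: legal
F4: violates R4,R7
G4: legal
A4: violates R4
B4: legal
C5: legal
D5: violates R4
E5: legal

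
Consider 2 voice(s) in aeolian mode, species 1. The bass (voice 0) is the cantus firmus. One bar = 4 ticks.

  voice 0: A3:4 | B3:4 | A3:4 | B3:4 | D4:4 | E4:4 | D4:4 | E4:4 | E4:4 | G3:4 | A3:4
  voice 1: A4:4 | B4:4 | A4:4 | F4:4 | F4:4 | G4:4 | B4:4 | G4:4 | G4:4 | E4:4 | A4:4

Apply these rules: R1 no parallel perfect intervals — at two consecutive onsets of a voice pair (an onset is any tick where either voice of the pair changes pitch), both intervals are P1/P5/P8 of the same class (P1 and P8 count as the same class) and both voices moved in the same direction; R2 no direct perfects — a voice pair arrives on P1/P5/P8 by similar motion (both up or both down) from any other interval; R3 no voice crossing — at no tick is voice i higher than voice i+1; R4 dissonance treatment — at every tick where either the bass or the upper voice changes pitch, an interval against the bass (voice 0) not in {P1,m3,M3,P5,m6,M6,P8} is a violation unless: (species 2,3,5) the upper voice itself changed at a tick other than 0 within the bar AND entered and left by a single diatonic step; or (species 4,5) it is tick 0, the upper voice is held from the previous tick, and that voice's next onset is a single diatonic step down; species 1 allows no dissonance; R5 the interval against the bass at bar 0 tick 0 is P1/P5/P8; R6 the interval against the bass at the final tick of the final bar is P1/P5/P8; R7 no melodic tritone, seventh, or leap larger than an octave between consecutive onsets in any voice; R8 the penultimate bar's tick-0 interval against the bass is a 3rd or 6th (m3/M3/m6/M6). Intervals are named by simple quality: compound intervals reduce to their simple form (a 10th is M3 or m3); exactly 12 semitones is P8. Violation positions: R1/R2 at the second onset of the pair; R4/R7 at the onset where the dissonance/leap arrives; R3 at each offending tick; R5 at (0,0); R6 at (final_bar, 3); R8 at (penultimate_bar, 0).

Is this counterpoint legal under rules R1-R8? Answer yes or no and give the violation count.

No (4 violations)

bar 0: v0=A3 v1=A4 (P8)
bar 1: v0=B3 v1=B4 (P8)
bar 2: v0=A3 v1=A4 (P8)
bar 3: v0=B3 v1=F4 (TT)
bar 4: v0=D4 v1=F4 (m3)
bar 5: v0=E4 v1=G4 (m3)
bar 6: v0=D4 v1=B4 (M6)
bar 7: v0=E4 v1=G4 (m3)
bar 8: v0=E4 v1=G4 (m3)
bar 9: v0=G3 v1=E4 (M6)
bar 10: v0=A3 v1=A4 (P8)
  R1 @ bar1.0: A3/A4 P8 -> B3/B4 P8 similar
  R1 @ bar2.0: B3/B4 P8 -> A3/A4 P8 similar
  R4 @ bar3.0: B3/F4 TT untreated
  R2 @ bar10.0: G3/E4 M6 -> A3/A4 P8 similar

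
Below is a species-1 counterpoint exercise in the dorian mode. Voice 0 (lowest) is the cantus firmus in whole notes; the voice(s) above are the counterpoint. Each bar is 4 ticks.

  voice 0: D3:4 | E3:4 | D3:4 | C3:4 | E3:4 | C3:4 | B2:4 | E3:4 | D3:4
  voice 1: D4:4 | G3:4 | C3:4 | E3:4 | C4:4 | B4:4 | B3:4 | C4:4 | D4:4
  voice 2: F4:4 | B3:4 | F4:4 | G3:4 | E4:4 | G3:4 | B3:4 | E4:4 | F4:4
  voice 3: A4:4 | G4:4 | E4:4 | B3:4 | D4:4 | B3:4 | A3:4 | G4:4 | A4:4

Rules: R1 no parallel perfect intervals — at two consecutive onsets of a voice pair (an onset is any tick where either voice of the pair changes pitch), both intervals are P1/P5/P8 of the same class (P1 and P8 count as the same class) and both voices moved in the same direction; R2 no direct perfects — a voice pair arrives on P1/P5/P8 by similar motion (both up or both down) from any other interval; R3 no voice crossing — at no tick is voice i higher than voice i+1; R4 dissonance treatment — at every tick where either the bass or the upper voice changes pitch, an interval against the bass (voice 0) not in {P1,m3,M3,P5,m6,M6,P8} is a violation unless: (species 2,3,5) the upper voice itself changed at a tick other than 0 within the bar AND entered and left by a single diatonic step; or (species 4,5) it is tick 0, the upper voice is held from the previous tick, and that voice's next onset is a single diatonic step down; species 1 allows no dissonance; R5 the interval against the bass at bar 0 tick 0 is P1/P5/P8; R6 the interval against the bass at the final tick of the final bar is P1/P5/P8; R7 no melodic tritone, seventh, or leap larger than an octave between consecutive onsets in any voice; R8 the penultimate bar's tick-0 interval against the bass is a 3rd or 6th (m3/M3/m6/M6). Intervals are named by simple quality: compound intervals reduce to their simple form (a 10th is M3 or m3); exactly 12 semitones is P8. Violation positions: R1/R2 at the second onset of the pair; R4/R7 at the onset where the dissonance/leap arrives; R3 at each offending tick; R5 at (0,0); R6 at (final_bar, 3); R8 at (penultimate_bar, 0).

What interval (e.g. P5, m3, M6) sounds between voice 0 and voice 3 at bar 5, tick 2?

M7

voice 0=C3 voice 3=B3 -> M7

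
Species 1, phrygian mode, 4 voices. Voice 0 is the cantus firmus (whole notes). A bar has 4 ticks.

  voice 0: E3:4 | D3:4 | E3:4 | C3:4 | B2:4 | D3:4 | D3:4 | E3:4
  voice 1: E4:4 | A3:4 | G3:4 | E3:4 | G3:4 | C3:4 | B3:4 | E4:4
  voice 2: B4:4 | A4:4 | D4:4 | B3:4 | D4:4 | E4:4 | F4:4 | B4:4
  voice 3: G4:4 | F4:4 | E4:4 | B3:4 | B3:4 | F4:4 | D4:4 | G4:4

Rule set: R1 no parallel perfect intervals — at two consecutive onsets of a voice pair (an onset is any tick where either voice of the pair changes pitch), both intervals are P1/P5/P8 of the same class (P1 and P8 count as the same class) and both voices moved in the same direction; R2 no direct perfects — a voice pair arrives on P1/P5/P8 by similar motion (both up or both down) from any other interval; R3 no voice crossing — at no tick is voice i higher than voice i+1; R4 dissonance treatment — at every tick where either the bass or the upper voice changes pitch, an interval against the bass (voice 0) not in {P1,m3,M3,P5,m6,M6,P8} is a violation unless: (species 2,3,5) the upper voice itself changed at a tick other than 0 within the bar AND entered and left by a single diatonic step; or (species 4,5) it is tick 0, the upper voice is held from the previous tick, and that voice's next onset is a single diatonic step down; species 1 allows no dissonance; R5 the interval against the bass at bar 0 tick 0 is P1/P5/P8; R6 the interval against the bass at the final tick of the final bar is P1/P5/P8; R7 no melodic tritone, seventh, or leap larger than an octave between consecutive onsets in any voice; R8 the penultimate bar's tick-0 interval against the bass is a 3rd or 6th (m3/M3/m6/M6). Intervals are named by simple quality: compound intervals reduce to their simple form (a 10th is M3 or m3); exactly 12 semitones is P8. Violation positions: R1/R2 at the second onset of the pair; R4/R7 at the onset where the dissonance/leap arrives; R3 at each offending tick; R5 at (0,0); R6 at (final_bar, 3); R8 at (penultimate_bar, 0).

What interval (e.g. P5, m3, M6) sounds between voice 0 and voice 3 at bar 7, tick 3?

m3

voice 0=E3 voice 3=G4 -> m3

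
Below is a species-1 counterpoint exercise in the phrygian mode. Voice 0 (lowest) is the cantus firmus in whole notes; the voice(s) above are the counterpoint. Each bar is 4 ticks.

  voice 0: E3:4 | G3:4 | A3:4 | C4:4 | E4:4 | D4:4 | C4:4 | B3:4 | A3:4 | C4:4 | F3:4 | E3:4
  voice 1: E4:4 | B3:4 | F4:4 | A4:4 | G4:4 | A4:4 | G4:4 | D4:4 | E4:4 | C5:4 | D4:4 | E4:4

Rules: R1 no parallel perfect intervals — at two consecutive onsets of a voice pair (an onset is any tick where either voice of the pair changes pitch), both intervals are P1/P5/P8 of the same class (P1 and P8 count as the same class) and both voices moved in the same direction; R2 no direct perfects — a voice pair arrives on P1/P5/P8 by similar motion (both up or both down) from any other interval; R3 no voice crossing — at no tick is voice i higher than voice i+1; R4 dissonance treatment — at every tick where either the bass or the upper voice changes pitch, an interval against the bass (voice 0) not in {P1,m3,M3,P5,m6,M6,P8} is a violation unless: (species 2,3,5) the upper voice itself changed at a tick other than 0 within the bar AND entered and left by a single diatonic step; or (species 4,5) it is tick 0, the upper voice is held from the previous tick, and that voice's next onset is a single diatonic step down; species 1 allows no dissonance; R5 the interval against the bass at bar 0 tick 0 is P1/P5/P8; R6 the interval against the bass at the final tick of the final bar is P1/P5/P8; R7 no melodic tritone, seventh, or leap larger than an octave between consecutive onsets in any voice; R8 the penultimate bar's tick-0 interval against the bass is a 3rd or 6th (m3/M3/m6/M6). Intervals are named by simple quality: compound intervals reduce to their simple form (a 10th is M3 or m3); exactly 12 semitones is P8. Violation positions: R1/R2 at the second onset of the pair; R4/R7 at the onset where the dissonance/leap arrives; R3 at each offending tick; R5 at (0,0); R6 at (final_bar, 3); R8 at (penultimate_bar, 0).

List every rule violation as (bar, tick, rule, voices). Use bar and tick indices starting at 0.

bar 0: v0=E3 v1=E4 downbeat P8
bar 1: v0=G3 v1=B3 downbeat M3
bar 2: v0=A3 v1=F4 downbeat m6
bar 3: v0=C4 v1=A4 downbeat M6
bar 4: v0=E4 v1=G4 downbeat m3
bar 5: v0=D4 v1=A4 downbeat P5
bar 6: v0=C4 v1=G4 downbeat P5
bar 7: v0=B3 v1=D4 downbeat m3
bar 8: v0=A3 v1=E4 downbeat P5
bar 9: v0=C4 v1=C5 downbeat P8
bar 10: v0=F3 v1=D4 downbeat M6
bar 11: v0=E3 v1=E4 downbeat P8
  -> R7 @ bar 2 tick 0 v(1,): B3->F4 leap 6st
  -> R1 @ bar 6 tick 0 v(0, 1): D4/A4 P5 -> C4/G4 P5 similar
  -> R2 @ bar 9 tick 0 v(0, 1): A3/E4 P5 -> C4/C5 P8 similar
  -> R7 @ bar 10 tick 0 v(1,): C5->D4 leap 10st

(2, 0, R7, (1,))
(6, 0, R1, (0, 1))
(9, 0, R2, (0, 1))
(10, 0, R7, (1,))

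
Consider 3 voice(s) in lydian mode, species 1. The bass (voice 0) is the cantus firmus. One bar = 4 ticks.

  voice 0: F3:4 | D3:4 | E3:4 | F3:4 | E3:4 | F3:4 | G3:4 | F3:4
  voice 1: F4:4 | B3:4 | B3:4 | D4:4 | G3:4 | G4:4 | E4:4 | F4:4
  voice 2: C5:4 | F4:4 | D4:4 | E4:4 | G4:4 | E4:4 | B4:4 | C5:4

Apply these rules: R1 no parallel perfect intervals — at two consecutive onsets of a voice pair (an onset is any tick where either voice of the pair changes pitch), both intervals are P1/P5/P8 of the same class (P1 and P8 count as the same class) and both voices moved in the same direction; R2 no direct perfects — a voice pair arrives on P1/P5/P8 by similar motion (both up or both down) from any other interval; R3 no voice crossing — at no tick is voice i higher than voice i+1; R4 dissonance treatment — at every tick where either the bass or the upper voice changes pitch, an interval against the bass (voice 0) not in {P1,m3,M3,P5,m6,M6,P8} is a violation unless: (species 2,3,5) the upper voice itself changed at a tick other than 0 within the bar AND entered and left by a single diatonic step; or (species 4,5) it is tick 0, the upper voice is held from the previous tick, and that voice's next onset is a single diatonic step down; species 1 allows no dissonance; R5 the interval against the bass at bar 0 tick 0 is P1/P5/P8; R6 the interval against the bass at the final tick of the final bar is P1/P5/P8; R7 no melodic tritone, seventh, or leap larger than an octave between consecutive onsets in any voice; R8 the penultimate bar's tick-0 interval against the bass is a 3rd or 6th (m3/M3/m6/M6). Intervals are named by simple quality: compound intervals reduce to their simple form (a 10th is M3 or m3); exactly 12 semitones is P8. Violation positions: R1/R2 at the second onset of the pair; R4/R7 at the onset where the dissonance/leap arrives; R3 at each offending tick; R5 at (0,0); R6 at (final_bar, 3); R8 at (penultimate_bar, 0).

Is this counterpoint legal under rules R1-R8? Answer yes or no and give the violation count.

No (10 violations)

bar 0: v0=F3 v1=F4 v2=C5 (P5)
bar 1: v0=D3 v1=B3 v2=F4 (m3)
bar 2: v0=E3 v1=B3 v2=D4 (m7)
bar 3: v0=F3 v1=D4 v2=E4 (M7)
bar 4: v0=E3 v1=G3 v2=G4 (m3)
bar 5: v0=F3 v1=G4 v2=E4 (M7)
bar 6: v0=G3 v1=E4 v2=B4 (M3)
bar 7: v0=F3 v1=F4 v2=C5 (P5)
  R7 @ bar1.0: F4->B3 leap 6st
  R4 @ bar2.0: E3/D4 m7 untreated
  R4 @ bar3.0: F3/E4 M7 untreated
  R3 @ bar5.0: G4 above E4
  R4 @ bar5.0: F3/G4 M2 untreated
  R4 @ bar5.0: F3/E4 M7 untreated
  R3 @ bar5.1: G4 above E4
  R3 @ bar5.2: G4 above E4
  R3 @ bar5.3: G4 above E4
  R1 @ bar7.0: E4/B4 P5 -> F4/C5 P5 similar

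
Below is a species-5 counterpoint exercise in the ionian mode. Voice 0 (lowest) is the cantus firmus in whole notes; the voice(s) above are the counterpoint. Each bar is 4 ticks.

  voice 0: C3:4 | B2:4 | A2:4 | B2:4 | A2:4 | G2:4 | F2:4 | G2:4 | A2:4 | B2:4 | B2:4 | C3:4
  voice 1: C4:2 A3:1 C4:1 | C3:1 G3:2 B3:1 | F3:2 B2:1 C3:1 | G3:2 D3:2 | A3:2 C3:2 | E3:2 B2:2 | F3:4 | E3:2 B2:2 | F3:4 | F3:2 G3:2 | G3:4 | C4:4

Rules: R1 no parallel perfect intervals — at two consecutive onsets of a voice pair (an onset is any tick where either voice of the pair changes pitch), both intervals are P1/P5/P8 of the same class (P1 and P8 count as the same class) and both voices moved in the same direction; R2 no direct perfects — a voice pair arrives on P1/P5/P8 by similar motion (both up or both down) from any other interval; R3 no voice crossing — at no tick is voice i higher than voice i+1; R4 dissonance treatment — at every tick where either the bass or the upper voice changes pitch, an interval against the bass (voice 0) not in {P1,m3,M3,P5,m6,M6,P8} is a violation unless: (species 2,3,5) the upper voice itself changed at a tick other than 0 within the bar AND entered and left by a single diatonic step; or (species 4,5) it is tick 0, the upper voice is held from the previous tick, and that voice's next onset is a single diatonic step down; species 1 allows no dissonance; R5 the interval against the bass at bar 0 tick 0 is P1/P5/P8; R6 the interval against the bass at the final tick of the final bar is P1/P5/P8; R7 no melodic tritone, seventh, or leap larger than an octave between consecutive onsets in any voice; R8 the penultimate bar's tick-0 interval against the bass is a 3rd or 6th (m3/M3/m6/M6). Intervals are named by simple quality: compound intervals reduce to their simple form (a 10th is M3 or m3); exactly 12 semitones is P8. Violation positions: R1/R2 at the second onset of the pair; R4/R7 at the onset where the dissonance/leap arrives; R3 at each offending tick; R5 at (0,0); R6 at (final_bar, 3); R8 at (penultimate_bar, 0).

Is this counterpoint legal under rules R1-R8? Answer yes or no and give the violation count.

bar 0: v0=C3 v1=C4 (P8)
bar 1: v0=B2 v1=C3 (m2)
bar 2: v0=A2 v1=F3 (m6)
bar 3: v0=B2 v1=G3 (m6)
bar 4: v0=A2 v1=A3 (P8)
bar 5: v0=G2 v1=E3 (M6)
bar 6: v0=F2 v1=F3 (P8)
bar 7: v0=G2 v1=E3 (M6)
bar 8: v0=A2 v1=F3 (m6)
bar 9: v0=B2 v1=F3 (TT)
bar 10: v0=B2 v1=G3 (m6)
bar 11: v0=C3 v1=C4 (P8)
  R4 @ bar1.0: B2/C3 m2 untreated
  R7 @ bar2.0: B3->F3 leap 6st
  R4 @ bar2.2: A2/B2 M2 untreated
  R7 @ bar2.2: F3->B2 leap 6st
  R7 @ bar6.0: B2->F3 leap 6st
  R7 @ bar8.0: B2->F3 leap 6st
  R4 @ bar9.0: B2/F3 TT untreated
  R2 @ bar11.0: B2/G3 m6 -> C3/C4 P8 similar

No (8 violations)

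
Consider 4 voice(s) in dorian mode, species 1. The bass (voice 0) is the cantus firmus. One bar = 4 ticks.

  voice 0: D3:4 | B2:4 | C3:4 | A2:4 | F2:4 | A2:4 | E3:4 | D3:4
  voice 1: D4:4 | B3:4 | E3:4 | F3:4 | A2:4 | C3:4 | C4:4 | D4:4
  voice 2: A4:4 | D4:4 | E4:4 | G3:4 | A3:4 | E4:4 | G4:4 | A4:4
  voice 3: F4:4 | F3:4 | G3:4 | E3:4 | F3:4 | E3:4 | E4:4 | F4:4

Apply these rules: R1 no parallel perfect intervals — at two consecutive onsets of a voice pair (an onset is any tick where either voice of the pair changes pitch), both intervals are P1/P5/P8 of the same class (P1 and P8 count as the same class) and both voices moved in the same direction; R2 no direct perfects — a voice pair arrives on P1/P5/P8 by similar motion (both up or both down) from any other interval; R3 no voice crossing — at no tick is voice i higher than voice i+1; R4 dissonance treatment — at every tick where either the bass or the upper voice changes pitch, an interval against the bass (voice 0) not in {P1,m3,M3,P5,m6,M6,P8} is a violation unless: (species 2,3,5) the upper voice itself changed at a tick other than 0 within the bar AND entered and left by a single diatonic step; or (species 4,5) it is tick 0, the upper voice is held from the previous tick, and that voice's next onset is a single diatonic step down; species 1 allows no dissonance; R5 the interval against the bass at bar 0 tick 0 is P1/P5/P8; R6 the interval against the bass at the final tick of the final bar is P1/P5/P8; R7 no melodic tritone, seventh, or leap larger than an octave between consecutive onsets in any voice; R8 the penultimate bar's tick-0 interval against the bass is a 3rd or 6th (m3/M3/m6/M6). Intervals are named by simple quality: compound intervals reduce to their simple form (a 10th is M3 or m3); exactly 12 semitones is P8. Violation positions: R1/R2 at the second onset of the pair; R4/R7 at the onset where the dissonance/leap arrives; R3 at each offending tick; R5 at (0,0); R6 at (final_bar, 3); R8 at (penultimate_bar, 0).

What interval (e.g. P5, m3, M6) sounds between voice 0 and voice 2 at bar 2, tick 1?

voice 0=C3 voice 2=E4 -> M3

M3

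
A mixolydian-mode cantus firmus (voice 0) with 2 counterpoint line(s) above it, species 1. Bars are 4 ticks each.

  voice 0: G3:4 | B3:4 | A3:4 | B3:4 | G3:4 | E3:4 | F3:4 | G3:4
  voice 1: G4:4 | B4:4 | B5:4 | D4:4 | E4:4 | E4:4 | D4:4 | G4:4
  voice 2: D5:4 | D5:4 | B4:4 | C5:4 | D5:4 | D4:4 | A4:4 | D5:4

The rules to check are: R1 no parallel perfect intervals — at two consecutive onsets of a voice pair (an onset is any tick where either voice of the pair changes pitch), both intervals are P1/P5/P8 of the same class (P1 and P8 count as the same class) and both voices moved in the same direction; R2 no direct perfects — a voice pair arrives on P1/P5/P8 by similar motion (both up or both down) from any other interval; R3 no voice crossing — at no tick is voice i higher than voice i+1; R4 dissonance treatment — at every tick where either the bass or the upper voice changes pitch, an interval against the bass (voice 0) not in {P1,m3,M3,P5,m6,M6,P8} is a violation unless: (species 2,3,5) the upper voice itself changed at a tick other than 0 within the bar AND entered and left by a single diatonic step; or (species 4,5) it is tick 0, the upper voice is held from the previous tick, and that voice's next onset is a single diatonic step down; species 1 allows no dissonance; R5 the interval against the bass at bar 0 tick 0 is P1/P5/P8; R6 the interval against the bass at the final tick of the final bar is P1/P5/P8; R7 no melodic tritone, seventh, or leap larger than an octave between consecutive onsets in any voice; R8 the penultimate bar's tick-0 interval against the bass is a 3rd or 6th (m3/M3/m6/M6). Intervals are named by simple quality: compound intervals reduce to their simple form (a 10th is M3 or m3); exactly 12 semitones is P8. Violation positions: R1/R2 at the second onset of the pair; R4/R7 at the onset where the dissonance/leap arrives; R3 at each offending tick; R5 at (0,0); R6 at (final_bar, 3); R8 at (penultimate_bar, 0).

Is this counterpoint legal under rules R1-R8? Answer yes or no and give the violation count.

No (17 violations)

bar 0: v0=G3 v1=G4 v2=D5 (P5)
bar 1: v0=B3 v1=B4 v2=D5 (m3)
bar 2: v0=A3 v1=B5 v2=B4 (M2)
bar 3: v0=B3 v1=D4 v2=C5 (m2)
bar 4: v0=G3 v1=E4 v2=D5 (P5)
bar 5: v0=E3 v1=E4 v2=D4 (m7)
bar 6: v0=F3 v1=D4 v2=A4 (M3)
bar 7: v0=G3 v1=G4 v2=D5 (P5)
  R1 @ bar1.0: G3/G4 P8 -> B3/B4 P8 similar
  R3 @ bar2.0: B5 above B4
  R4 @ bar2.0: A3/B5 M2 untreated
  R4 @ bar2.0: A3/B4 M2 untreated
  R3 @ bar2.1: B5 above B4
  R3 @ bar2.2: B5 above B4
  R3 @ bar2.3: B5 above B4
  R4 @ bar3.0: B3/C5 m2 untreated
  R7 @ bar3.0: B5->D4 leap 21st
  R3 @ bar5.0: E4 above D4
  R4 @ bar5.0: E3/D4 m7 untreated
  R3 @ bar5.1: E4 above D4
  R3 @ bar5.2: E4 above D4
  R3 @ bar5.3: E4 above D4
  R1 @ bar7.0: D4/A4 P5 -> G4/D5 P5 similar
  R2 @ bar7.0: F3/D4 M6 -> G3/G4 P8 similar
  R2 @ bar7.0: F3/A4 M3 -> G3/D5 P5 similar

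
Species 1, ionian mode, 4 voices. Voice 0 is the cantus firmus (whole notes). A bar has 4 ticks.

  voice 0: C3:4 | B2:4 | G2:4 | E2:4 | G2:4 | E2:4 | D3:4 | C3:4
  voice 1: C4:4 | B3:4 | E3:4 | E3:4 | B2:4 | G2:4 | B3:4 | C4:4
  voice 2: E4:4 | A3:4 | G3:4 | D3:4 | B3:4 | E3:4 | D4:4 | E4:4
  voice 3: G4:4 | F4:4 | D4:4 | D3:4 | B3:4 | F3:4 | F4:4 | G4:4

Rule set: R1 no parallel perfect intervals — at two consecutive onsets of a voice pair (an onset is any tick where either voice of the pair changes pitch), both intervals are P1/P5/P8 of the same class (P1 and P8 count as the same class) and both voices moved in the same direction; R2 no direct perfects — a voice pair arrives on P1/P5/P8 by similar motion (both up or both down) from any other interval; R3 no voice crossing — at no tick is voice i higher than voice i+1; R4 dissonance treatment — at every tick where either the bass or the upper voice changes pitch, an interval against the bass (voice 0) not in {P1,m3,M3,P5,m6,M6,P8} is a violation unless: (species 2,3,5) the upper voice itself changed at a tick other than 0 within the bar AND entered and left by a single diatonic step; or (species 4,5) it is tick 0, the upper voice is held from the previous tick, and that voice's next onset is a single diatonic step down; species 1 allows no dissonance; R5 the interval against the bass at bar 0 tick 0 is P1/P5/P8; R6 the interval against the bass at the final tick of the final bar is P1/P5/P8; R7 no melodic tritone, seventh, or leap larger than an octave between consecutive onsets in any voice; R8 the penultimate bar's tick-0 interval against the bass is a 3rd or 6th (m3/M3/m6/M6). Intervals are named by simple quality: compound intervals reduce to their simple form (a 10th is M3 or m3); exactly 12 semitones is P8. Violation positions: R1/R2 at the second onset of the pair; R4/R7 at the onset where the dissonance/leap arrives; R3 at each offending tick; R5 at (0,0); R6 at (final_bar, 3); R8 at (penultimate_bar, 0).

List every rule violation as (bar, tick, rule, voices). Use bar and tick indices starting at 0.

(0, 0, R5, (0, 2))
(1, 0, R1, (0, 1))
(1, 0, R3, (1, 2))
(1, 0, R4, (0, 2))
(1, 0, R4, (0, 3))
(1, 1, R3, (1, 2))
(1, 2, R3, (1, 2))
(1, 3, R3, (1, 2))
(2, 0, R2, (0, 2))
(2, 0, R2, (0, 3))
(2, 0, R2, (2, 3))
(3, 0, R2, (2, 3))
(3, 0, R3, (1, 2))
(3, 0, R4, (0, 2))
(3, 0, R4, (0, 3))
(3, 1, R3, (1, 2))
(3, 2, R3, (1, 2))
(3, 3, R3, (1, 2))
(4, 0, R1, (2, 3))
(5, 0, R2, (0, 2))
(5, 0, R4, (0, 3))
(5, 0, R7, (3,))
(6, 0, R1, (0, 2))
(6, 0, R7, (0,))
(6, 0, R7, (1,))
(6, 0, R7, (2,))
(6, 0, R8, (0, 2))
(7, 0, R2, (1, 3))
(7, 3, R6, (0, 2))

bar 0: v0=C3 v1=C4 v2=E4 v3=G4 downbeat P5
bar 1: v0=B2 v1=B3 v2=A3 v3=F4 downbeat TT
bar 2: v0=G2 v1=E3 v2=G3 v3=D4 downbeat P5
bar 3: v0=E2 v1=E3 v2=D3 v3=D3 downbeat m7
bar 4: v0=G2 v1=B2 v2=B3 v3=B3 downbeat M3
bar 5: v0=E2 v1=G2 v2=E3 v3=F3 downbeat m2
bar 6: v0=D3 v1=B3 v2=D4 v3=F4 downbeat m3
bar 7: v0=C3 v1=C4 v2=E4 v3=G4 downbeat P5
  -> R5 @ bar 0 tick 0 v(0, 2): opens on M3
  -> R1 @ bar 1 tick 0 v(0, 1): C3/C4 P8 -> B2/B3 P8 similar
  -> R3 @ bar 1 tick 0 v(1, 2): B3 above A3
  -> R4 @ bar 1 tick 0 v(0, 2): B2/A3 m7 untreated
  -> R4 @ bar 1 tick 0 v(0, 3): B2/F4 TT untreated
  -> R3 @ bar 1 tick 1 v(1, 2): B3 above A3
  -> R3 @ bar 1 tick 2 v(1, 2): B3 above A3
  -> R3 @ bar 1 tick 3 v(1, 2): B3 above A3
  -> R2 @ bar 2 tick 0 v(0, 2): B2/A3 m7 -> G2/G3 P8 similar
  -> R2 @ bar 2 tick 0 v(0, 3): B2/F4 TT -> G2/D4 P5 similar
  -> R2 @ bar 2 tick 0 v(2, 3): A3/F4 m6 -> G3/D4 P5 similar
  -> R2 @ bar 3 tick 0 v(2, 3): G3/D4 P5 -> D3/D3 P1 similar
  -> R3 @ bar 3 tick 0 v(1, 2): E3 above D3
  -> R4 @ bar 3 tick 0 v(0, 2): E2/D3 m7 untreated
  -> R4 @ bar 3 tick 0 v(0, 3): E2/D3 m7 untreated
  -> R3 @ bar 3 tick 1 v(1, 2): E3 above D3
  -> R3 @ bar 3 tick 2 v(1, 2): E3 above D3
  -> R3 @ bar 3 tick 3 v(1, 2): E3 above D3
  -> R1 @ bar 4 tick 0 v(2, 3): D3/D3 P1 -> B3/B3 P1 similar
  -> R2 @ bar 5 tick 0 v(0, 2): G2/B3 M3 -> E2/E3 P8 similar
  -> R4 @ bar 5 tick 0 v(0, 3): E2/F3 m2 untreated
  -> R7 @ bar 5 tick 0 v(3,): B3->F3 leap 6st
  -> R1 @ bar 6 tick 0 v(0, 2): E2/E3 P8 -> D3/D4 P8 similar
  -> R7 @ bar 6 tick 0 v(0,): E2->D3 leap 10st
  -> R7 @ bar 6 tick 0 v(1,): G2->B3 leap 16st
  -> R7 @ bar 6 tick 0 v(2,): E3->D4 leap 10st
  -> R8 @ bar 6 tick 0 v(0, 2): penult P8 not 3rd/6th
  -> R2 @ bar 7 tick 0 v(1, 3): B3/F4 TT -> C4/G4 P5 similar
  -> R6 @ bar 7 tick 3 v(0, 2): closes on M3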